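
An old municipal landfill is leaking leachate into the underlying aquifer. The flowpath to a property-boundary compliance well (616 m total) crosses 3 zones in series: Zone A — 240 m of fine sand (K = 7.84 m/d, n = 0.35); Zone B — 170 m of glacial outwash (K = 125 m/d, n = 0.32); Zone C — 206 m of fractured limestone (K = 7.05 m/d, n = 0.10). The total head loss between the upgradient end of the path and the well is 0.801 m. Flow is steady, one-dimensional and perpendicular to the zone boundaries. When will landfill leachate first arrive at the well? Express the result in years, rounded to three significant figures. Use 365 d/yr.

33.3 years

Steady 1-D flow in series ⇒ the Darcy flux q is identical in every zone and the zone head losses add (resistances L/K in series).
Σ(L/K) = 240/7.84 + 170/125 + 206/7.05 = 30.61 + 1.360 + 29.22 = 61.19 d
q = ΔH / Σ(L/K) = 0.801 / 61.19 = 0.01309 m/d (same in every zone)
Zone A: v = q/n = 0.01309/0.35 = 0.03740 m/d → t_A = 240/0.03740 = 6417 d
Zone B: v = q/n = 0.01309/0.32 = 0.04091 m/d → t_B = 170/0.04091 = 4156 d
Zone C: v = q/n = 0.01309/0.10 = 0.1309 m/d → t_C = 206/0.1309 = 1574 d
Total t = 6417 + 4156 + 1574 = 12150 d
   = 12150 / 365 = 33.3 yr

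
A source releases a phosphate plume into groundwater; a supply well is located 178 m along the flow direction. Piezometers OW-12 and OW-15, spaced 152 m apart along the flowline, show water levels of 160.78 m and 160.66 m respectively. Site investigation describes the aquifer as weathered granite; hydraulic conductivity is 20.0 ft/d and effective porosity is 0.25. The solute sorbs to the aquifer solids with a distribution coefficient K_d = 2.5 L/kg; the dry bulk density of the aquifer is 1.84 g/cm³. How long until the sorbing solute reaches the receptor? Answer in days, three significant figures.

179000 days

Hydraulic gradient i = (160.78 − 160.66) / 152 = 0.12 / 152 = 7.895e-4
K = 20.0 ft/d × 0.3048 = 6.096 m/d
q = Ki = 6.096 × 7.895e-4 = 0.004813 m/d
v = Ki/n = 6.096·7.895e-4/0.25 = 0.01925 m/d
Retardation R = 1 + ρ_b·K_d/n = 1 + 1.84×2.5/0.25 = 19.40
Contaminant velocity v_c = v/R = 0.01925/19.40 = 9.923e-4 m/d
t = L/v_c = 178/9.923e-4 = 179400 d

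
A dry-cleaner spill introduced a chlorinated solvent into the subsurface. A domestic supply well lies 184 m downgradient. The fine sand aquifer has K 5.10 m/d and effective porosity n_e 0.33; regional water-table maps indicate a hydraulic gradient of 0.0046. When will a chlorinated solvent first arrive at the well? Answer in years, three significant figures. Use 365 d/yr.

7.09 years

q = Ki = 5.10 × 0.0046 = 0.02346 m/d
Average linear velocity = 0.02346 / 0.33 = 0.07109 m/d
t = L / v = 184 / 0.07109 = 2588 d
   = 2588 / 365 = 7.09 yr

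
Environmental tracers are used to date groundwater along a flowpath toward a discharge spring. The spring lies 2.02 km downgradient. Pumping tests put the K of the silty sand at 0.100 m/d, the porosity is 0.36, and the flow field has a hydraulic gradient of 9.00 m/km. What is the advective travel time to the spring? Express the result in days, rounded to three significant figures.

808000 days

Darcy flux q = K·i = 0.100 × 0.0090 = 9.000e-4 m/d
Seepage velocity v = q / n = 9.000e-4 / 0.36 = 0.002500 m/d
L = 2.02 km = 2020 m
t = L / v = 2020 / 0.002500 = 808000 d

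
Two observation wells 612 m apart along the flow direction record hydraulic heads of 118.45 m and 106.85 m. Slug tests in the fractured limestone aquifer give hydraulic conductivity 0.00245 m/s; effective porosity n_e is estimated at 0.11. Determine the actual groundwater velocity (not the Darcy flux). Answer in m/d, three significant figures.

Hydraulic gradient i = (118.45 − 106.85) / 612 = 11.60 / 612 = 0.01895
K = 0.00245 m/s × 86400 s/d = 211.7 m/d
q = Ki = 211.7 × 0.01895 = 4.012 m/d
v_s = q/n_e = 4.012/0.11 = 36.47 m/d

36.5 m/d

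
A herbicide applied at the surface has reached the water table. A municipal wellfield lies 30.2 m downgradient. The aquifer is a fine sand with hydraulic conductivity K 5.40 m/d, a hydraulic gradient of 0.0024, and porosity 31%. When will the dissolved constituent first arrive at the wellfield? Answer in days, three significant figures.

Specific discharge q = 5.40 × 0.0024 = 0.01296 m/d
Seepage velocity v = q / n = 0.01296 / 0.31 = 0.04181 m/d
t = L / v = 30.2 / 0.04181 = 722.4 d

722 days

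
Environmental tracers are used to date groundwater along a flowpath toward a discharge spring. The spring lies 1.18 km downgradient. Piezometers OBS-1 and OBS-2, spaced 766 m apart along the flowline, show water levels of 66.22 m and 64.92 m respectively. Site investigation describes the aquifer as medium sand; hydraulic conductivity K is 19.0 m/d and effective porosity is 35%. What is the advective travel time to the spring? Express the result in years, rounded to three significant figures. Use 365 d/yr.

Hydraulic gradient i = (66.22 − 64.92) / 766 = 1.30 / 766 = 0.001697
Darcy flux q = K·i = 19.0 × 0.001697 = 0.03225 m/d
v_s = q/n_e = 0.03225/0.35 = 0.09213 m/d
L = 1.18 km = 1180 m
t = L / v = 1180 / 0.09213 = 12810 d
   = 12810 / 365 = 35.1 yr

35.1 years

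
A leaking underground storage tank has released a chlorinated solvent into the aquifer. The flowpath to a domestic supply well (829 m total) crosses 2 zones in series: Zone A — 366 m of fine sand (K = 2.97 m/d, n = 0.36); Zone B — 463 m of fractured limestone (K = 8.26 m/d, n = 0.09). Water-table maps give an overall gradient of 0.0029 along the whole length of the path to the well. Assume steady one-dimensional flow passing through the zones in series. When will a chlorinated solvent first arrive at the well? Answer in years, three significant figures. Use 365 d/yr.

35.4 years

Steady 1-D flow in series ⇒ the Darcy flux q is identical in every zone and the zone head losses add (resistances L/K in series).
Σ(L/K) = 366/2.97 + 463/8.26 = 123.2 + 56.05 = 179.3 d
K_eq = L_total / Σ(L/K) = 829 / 179.3 = 4.624 m/d
q = K_eq · i = 4.624 × 0.0029 = 0.01341 m/d (same in every zone)
Zone A: v = q/n = 0.01341/0.36 = 0.03725 m/d → t_A = 366/0.03725 = 9826 d
Zone B: v = q/n = 0.01341/0.09 = 0.1490 m/d → t_B = 463/0.1490 = 3108 d
Total t = 9826 + 3108 = 12930 d
   = 12930 / 365 = 35.4 yr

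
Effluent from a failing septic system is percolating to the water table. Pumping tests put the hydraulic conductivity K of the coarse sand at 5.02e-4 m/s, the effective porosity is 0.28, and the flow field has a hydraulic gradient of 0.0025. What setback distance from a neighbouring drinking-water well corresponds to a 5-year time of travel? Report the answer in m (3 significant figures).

707 m

K = 5.02e-4 m/s × 86400 s/d = 43.37 m/d
Specific discharge q = 43.37 × 0.0025 = 0.1084 m/d
Average linear velocity = 0.1084 / 0.28 = 0.3873 m/d
T = 5 yr × 365 = 1825 d
L = v × T = 0.3873 × 1825 = 706.7 m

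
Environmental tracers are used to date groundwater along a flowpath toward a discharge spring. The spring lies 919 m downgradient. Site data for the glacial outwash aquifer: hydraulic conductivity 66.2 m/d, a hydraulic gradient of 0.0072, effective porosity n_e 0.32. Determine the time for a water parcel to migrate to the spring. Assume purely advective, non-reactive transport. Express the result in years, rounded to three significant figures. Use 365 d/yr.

Darcy flux q = K·i = 66.2 × 0.0072 = 0.4766 m/d
v_s = q/n_e = 0.4766/0.32 = 1.490 m/d
t = L / v = 919 / 1.490 = 617.0 d
   = 617.0 / 365 = 1.69 yr

1.69 years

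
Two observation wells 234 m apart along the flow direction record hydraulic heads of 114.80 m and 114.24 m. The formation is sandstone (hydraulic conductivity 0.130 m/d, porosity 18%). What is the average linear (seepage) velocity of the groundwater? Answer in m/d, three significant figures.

0.00173 m/d

Hydraulic gradient i = (114.80 − 114.24) / 234 = 0.56 / 234 = 0.002393
Darcy flux q = K·i = 0.130 × 0.002393 = 3.111e-4 m/d
Seepage velocity v = q / n = 3.111e-4 / 0.18 = 0.001728 m/d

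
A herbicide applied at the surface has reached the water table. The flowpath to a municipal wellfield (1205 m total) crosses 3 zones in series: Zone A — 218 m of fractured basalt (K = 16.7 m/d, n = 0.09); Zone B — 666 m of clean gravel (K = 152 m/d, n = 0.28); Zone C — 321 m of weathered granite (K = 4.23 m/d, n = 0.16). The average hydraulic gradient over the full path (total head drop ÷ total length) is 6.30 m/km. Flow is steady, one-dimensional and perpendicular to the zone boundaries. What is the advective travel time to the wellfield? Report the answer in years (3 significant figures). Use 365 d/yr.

For zones in series the flux q is common to all zones; the equivalent conductivity is the harmonic (thickness-weighted) mean, K_eq = L_total / Σ(L_j/K_j).
Σ(L/K) = 218/16.7 + 666/152 + 321/4.23 = 13.05 + 4.382 + 75.89 = 93.32 d
K_eq = L_total / Σ(L/K) = 1205 / 93.32 = 12.91 m/d
q = K_eq · i = 12.91 × 0.0063 = 0.08135 m/d (same in every zone)
Zone A: v = q/n = 0.08135/0.09 = 0.9039 m/d → t_A = 218/0.9039 = 241.2 d
Zone B: v = q/n = 0.08135/0.28 = 0.2905 m/d → t_B = 666/0.2905 = 2292 d
Zone C: v = q/n = 0.08135/0.16 = 0.5084 m/d → t_C = 321/0.5084 = 631.4 d
Total t = 241.2 + 2292 + 631.4 = 3165 d
   = 3165 / 365 = 8.67 yr

8.67 years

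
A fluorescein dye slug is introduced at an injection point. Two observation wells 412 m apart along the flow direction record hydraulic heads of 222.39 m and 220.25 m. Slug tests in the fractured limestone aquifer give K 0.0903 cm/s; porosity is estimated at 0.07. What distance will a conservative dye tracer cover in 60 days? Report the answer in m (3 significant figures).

347 m

Hydraulic gradient i = (222.39 − 220.25) / 412 = 2.14 / 412 = 0.005194
K = 0.0903 cm/s × 864 = 78.02 m/d
Specific discharge q = 78.02 × 0.005194 = 0.4052 m/d
v_s = q/n_e = 0.4052/0.07 = 5.789 m/d
L = v × T = 5.789 × 60 = 347.4 m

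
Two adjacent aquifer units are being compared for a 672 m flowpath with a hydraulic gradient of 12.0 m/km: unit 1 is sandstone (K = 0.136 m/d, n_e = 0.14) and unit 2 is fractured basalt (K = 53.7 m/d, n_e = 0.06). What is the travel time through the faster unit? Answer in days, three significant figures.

62.6 days

Unit 1 (sandstone): v = 0.136×0.012/0.14 = 0.01166 m/d, t = 672/0.01166 = 57650 d
Unit 2 (fractured basalt): v = 53.7×0.012/0.06 = 10.74 m/d, t = 672/10.74 = 62.57 d
Faster unit: t = 62.6 d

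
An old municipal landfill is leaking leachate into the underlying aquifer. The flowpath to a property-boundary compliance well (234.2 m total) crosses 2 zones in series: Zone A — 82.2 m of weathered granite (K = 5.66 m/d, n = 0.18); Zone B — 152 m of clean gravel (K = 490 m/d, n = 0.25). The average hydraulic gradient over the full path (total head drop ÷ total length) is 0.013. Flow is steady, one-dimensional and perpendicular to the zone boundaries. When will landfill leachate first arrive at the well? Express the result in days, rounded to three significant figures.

Steady 1-D flow in series ⇒ the Darcy flux q is identical in every zone and the zone head losses add (resistances L/K in series).
Σ(L/K) = 82.2/5.66 + 152/490 = 14.52 + 0.3102 = 14.83 d
K_eq = L_total / Σ(L/K) = 234.2 / 14.83 = 15.79 m/d
q = K_eq · i = 15.79 × 0.013 = 0.2053 m/d (same in every zone)
Zone A: v = q/n = 0.2053/0.18 = 1.140 m/d → t_A = 82.2/1.140 = 72.09 d
Zone B: v = q/n = 0.2053/0.25 = 0.8210 m/d → t_B = 152/0.8210 = 185.1 d
Total t = 72.09 + 185.1 = 257.2 d

257 days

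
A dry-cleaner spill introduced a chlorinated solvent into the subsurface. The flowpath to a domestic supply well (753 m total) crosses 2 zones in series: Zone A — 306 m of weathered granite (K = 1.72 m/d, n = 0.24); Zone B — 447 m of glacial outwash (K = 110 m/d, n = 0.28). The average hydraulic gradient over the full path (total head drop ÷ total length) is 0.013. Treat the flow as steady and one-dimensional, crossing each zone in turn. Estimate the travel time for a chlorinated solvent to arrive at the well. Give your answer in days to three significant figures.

3690 days

Steady 1-D flow in series ⇒ the Darcy flux q is identical in every zone and the zone head losses add (resistances L/K in series).
Σ(L/K) = 306/1.72 + 447/110 = 177.9 + 4.064 = 182.0 d
K_eq = L_total / Σ(L/K) = 753 / 182.0 = 4.138 m/d
q = K_eq · i = 4.138 × 0.013 = 0.05379 m/d (same in every zone)
Zone A: v = q/n = 0.05379/0.24 = 0.2241 m/d → t_A = 306/0.2241 = 1365 d
Zone B: v = q/n = 0.05379/0.28 = 0.1921 m/d → t_B = 447/0.1921 = 2327 d
Total t = 1365 + 2327 = 3692 d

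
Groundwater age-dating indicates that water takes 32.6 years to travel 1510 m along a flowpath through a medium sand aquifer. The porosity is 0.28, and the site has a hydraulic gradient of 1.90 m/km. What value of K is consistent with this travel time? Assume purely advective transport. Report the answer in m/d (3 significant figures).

18.7 m/d

t = 32.6 years = 11900 d
v = L / t = 1510 / 11900 = 0.1269 m/d
K = v · n / i = 0.1269 × 0.28 / 0.0019 = 18.7 m/d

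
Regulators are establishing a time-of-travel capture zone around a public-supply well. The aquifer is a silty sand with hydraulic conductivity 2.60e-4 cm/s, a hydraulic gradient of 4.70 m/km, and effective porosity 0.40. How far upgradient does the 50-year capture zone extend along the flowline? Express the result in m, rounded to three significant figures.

48.2 m

K = 2.60e-4 cm/s × 864 = 0.2246 m/d
q = Ki = 0.2246 × 0.0047 = 0.001056 m/d
Seepage velocity v = q / n = 0.001056 / 0.40 = 0.002640 m/d
T = 50 yr × 365 = 18250 d
L = v × T = 0.002640 × 18250 = 48.17 m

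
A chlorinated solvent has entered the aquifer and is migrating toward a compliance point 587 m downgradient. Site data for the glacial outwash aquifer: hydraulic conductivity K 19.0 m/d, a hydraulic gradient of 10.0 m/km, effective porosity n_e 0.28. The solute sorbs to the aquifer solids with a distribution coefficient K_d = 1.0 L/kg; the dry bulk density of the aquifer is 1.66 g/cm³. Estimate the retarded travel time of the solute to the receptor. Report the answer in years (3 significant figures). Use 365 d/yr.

Darcy flux q = K·i = 19.0 × 0.010 = 0.1900 m/d
v_s = q/n_e = 0.1900/0.28 = 0.6786 m/d
Retardation R = 1 + ρ_b·K_d/n = 1 + 1.66×1.0/0.28 = 6.929
Contaminant velocity v_c = v/R = 0.6786/6.929 = 0.09794 m/d
t = L/v_c = 587/0.09794 = 5994 d
   = 5994/365 = 16.4 yr

16.4 years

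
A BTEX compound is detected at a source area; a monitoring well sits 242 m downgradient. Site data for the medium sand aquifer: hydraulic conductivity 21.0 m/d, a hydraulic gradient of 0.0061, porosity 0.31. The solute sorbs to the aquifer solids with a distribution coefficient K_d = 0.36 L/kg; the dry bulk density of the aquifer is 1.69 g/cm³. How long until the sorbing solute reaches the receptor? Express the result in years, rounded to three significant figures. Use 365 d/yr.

q = Ki = 21.0 × 0.0061 = 0.1281 m/d
v = Ki/n = 21.0·0.0061/0.31 = 0.4132 m/d
Retardation R = 1 + ρ_b·K_d/n = 1 + 1.69×0.36/0.31 = 2.963
Contaminant velocity v_c = v/R = 0.4132/2.963 = 0.1395 m/d
t = L/v_c = 242/0.1395 = 1735 d
   = 1735/365 = 4.75 yr

4.75 years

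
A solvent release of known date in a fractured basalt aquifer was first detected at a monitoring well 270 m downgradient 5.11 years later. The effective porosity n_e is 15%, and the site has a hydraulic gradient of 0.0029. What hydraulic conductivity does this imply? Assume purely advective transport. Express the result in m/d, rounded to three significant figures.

7.49 m/d

t = 5.11 years = 1865 d
v = L / t = 270 / 1865 = 0.1448 m/d
K = v · n / i = 0.1448 × 0.15 / 0.0029 = 7.49 m/d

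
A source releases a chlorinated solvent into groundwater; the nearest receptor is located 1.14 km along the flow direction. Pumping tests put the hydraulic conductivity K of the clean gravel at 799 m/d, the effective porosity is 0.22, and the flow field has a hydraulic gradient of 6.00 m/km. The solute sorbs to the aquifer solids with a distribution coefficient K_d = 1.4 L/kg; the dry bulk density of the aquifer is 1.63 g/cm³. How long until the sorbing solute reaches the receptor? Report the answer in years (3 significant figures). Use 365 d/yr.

q = Ki = 799 × 0.0060 = 4.794 m/d
v = Ki/n = 799·0.0060/0.22 = 21.79 m/d
Retardation R = 1 + ρ_b·K_d/n = 1 + 1.63×1.4/0.22 = 11.37
Contaminant velocity v_c = v/R = 21.79/11.37 = 1.916 m/d
L = 1.14 km = 1140 m
t = L/v_c = 1140/1.916 = 595.0 d
   = 595.0/365 = 1.63 yr

1.63 years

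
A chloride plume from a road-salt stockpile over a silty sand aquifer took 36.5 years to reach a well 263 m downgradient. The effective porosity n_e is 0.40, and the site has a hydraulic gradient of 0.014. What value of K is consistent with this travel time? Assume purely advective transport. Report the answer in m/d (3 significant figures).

0.564 m/d

t = 36.5 years = 13320 d
v = L / t = 263 / 13320 = 0.01974 m/d
K = v · n / i = 0.01974 × 0.40 / 0.014 = 0.564 m/d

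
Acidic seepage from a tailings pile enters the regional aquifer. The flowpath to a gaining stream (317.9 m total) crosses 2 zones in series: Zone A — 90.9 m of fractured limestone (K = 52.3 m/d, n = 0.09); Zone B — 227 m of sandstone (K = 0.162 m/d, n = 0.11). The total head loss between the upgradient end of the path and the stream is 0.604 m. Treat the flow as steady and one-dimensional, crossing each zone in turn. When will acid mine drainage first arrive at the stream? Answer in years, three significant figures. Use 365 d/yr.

211 years

Continuity: the same q passes through each zone, so ΔH = q·Σ(L_j/K_j) — the zones act as resistances in series.
Σ(L/K) = 90.9/52.3 + 227/0.162 = 1.738 + 1401 = 1403 d
q = ΔH / Σ(L/K) = 0.604 / 1403 = 4.305e-4 m/d (same in every zone)
Zone A: v = q/n = 4.305e-4/0.09 = 0.004783 m/d → t_A = 90.9/0.004783 = 19000 d
Zone B: v = q/n = 4.305e-4/0.11 = 0.003914 m/d → t_B = 227/0.003914 = 58000 d
Total t = 19000 + 58000 = 77000 d
   = 77000 / 365 = 211 yr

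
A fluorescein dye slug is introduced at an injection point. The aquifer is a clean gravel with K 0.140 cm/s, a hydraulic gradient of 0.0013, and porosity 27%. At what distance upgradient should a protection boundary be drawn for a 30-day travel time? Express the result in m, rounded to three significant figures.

K = 0.140 cm/s × 864 = 121.0 m/d
Specific discharge q = 121.0 × 0.0013 = 0.1572 m/d
v = Ki/n = 121.0·0.0013/0.27 = 0.5824 m/d
L = v × T = 0.5824 × 30 = 17.47 m

17.5 m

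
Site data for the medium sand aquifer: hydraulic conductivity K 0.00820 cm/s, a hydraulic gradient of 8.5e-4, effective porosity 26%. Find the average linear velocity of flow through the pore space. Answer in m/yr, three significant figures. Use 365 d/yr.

K = 0.00820 cm/s × 864 = 7.085 m/d
Specific discharge q = 7.085 × 8.5e-4 = 0.006022 m/d
Seepage velocity v = q / n = 0.006022 / 0.26 = 0.02316 m/d
   = 0.02316 × 365 = 8.45 m/yr

8.45 m/yr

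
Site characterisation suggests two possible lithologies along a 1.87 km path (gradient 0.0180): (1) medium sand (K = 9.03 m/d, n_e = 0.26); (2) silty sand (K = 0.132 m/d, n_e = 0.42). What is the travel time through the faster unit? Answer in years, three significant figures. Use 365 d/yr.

8.20 years

Unit 1 (medium sand): v = 9.03×0.018/0.26 = 0.6252 m/d, t = 1870/0.6252 = 2991 d
Unit 2 (silty sand): v = 0.132×0.018/0.42 = 0.005657 m/d, t = 1870/0.005657 = 330600 d
Faster: 2991 d / 365 = 8.20 yr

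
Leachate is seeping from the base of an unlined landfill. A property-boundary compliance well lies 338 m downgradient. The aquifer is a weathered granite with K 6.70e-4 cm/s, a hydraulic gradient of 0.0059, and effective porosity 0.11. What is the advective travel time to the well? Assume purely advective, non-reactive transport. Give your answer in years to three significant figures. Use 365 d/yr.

29.8 years

K = 6.70e-4 cm/s × 864 = 0.5789 m/d
Specific discharge q = 0.5789 × 0.0059 = 0.003415 m/d
v = Ki/n = 0.5789·0.0059/0.11 = 0.03105 m/d
t = L / v = 338 / 0.03105 = 10890 d
   = 10890 / 365 = 29.8 yr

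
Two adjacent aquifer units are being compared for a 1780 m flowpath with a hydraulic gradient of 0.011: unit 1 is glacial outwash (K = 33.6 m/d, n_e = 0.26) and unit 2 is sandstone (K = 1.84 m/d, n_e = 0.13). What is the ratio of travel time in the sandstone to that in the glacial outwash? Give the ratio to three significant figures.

9.13

Unit 1 (glacial outwash): v = 33.6×0.011/0.26 = 1.422 m/d, t = 1780/1.422 = 1252 d
Unit 2 (sandstone): v = 1.84×0.011/0.13 = 0.1557 m/d, t = 1780/0.1557 = 11430 d
t(sandstone) / t(glacial outwash) = 11430/1252 = 9.13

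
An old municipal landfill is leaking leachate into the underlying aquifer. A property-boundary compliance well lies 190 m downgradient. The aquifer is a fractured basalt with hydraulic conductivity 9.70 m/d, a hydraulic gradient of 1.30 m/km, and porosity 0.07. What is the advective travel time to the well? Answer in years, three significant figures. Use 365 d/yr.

2.89 years

Darcy flux q = K·i = 9.70 × 0.0013 = 0.01261 m/d
Seepage velocity v = q / n = 0.01261 / 0.07 = 0.1801 m/d
t = L / v = 190 / 0.1801 = 1055 d
   = 1055 / 365 = 2.89 yr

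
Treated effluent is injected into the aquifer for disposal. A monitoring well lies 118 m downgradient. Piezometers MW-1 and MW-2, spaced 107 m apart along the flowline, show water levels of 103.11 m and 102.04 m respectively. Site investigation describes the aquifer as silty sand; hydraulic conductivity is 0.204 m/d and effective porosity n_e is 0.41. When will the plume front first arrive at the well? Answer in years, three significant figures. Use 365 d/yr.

Hydraulic gradient i = (103.11 − 102.04) / 107 = 1.07 / 107 = 0.01000
Darcy flux q = K·i = 0.204 × 0.01000 = 0.002040 m/d
v = Ki/n = 0.204·0.01000/0.41 = 0.004976 m/d
t = L / v = 118 / 0.004976 = 23720 d
   = 23720 / 365 = 65.0 yr

65.0 years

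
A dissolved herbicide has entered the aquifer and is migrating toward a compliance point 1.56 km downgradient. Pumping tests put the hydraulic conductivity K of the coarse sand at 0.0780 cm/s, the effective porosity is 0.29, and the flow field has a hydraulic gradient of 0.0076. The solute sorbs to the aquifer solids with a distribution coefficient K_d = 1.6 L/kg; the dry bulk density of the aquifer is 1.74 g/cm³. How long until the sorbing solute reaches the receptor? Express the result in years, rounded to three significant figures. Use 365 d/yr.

K = 0.0780 cm/s × 864 = 67.39 m/d
q = Ki = 67.39 × 0.0076 = 0.5122 m/d
v_s = q/n_e = 0.5122/0.29 = 1.766 m/d
Retardation R = 1 + ρ_b·K_d/n = 1 + 1.74×1.6/0.29 = 10.60
Contaminant velocity v_c = v/R = 1.766/10.60 = 0.1666 m/d
L = 1.56 km = 1560 m
t = L/v_c = 1560/0.1666 = 9363 d
   = 9363/365 = 25.7 yr

25.7 years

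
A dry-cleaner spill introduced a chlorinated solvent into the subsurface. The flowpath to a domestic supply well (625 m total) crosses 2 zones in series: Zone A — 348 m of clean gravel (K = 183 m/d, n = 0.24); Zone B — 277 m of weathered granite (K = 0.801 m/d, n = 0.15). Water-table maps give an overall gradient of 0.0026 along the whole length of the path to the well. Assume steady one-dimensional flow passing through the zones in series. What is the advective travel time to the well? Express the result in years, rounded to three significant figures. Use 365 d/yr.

73.3 years

Continuity: the same q passes through each zone, so ΔH = q·Σ(L_j/K_j) — the zones act as resistances in series.
Σ(L/K) = 348/183 + 277/0.801 = 1.902 + 345.8 = 347.7 d
K_eq = L_total / Σ(L/K) = 625 / 347.7 = 1.797 m/d
q = K_eq · i = 1.797 × 0.0026 = 0.004673 m/d (same in every zone)
Zone A: v = q/n = 0.004673/0.24 = 0.01947 m/d → t_A = 348/0.01947 = 17870 d
Zone B: v = q/n = 0.004673/0.15 = 0.03116 m/d → t_B = 277/0.03116 = 8891 d
Total t = 17870 + 8891 = 26760 d
   = 26760 / 365 = 73.3 yr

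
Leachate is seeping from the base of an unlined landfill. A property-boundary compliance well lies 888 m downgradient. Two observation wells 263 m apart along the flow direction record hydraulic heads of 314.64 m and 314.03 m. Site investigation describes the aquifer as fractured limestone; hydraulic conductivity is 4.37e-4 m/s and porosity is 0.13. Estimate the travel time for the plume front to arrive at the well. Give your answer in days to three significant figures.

1320 days

Hydraulic gradient i = (314.64 − 314.03) / 263 = 0.61 / 263 = 0.002319
K = 4.37e-4 m/s × 86400 s/d = 37.76 m/d
Specific discharge q = 37.76 × 0.002319 = 0.08757 m/d
Seepage velocity v = q / n = 0.08757 / 0.13 = 0.6736 m/d
t = L / v = 888 / 0.6736 = 1318 d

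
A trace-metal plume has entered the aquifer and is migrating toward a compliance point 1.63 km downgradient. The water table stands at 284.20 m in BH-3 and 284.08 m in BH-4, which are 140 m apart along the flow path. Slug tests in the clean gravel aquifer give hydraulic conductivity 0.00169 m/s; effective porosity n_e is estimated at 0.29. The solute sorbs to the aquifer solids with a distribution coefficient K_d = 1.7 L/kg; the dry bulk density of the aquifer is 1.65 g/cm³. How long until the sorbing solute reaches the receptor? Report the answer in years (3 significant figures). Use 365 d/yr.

110 years

Hydraulic gradient i = (284.20 − 284.08) / 140 = 0.12 / 140 = 8.571e-4
K = 0.00169 m/s × 86400 s/d = 146.0 m/d
Darcy flux q = K·i = 146.0 × 8.571e-4 = 0.1252 m/d
Seepage velocity v = q / n = 0.1252 / 0.29 = 0.4316 m/d
Retardation R = 1 + ρ_b·K_d/n = 1 + 1.65×1.7/0.29 = 10.67
Contaminant velocity v_c = v/R = 0.4316/10.67 = 0.04044 m/d
L = 1.63 km = 1630 m
t = L/v_c = 1630/0.04044 = 40310 d
   = 40310/365 = 110 yr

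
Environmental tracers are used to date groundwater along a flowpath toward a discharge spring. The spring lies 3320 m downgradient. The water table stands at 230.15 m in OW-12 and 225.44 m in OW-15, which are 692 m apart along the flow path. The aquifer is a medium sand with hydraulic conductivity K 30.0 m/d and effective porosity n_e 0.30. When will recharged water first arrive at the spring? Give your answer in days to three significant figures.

Hydraulic gradient i = (230.15 − 225.44) / 692 = 4.71 / 692 = 0.006806
q = Ki = 30.0 × 0.006806 = 0.2042 m/d
Seepage velocity v = q / n = 0.2042 / 0.30 = 0.6806 m/d
t = L / v = 3320 / 0.6806 = 4878 d

4880 days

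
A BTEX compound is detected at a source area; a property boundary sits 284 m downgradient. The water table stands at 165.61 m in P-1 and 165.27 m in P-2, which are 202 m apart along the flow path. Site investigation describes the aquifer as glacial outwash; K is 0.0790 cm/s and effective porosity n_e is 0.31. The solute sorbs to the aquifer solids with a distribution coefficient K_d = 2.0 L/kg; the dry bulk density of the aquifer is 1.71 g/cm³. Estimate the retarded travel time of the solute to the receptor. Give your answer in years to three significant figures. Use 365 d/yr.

25.3 years

Hydraulic gradient i = (165.61 − 165.27) / 202 = 0.34 / 202 = 0.001683
K = 0.0790 cm/s × 864 = 68.26 m/d
Darcy flux q = K·i = 68.26 × 0.001683 = 0.1149 m/d
v = Ki/n = 68.26·0.001683/0.31 = 0.3706 m/d
Retardation R = 1 + ρ_b·K_d/n = 1 + 1.71×2.0/0.31 = 12.03
Contaminant velocity v_c = v/R = 0.3706/12.03 = 0.03080 m/d
t = L/v_c = 284/0.03080 = 9221 d
   = 9221/365 = 25.3 yr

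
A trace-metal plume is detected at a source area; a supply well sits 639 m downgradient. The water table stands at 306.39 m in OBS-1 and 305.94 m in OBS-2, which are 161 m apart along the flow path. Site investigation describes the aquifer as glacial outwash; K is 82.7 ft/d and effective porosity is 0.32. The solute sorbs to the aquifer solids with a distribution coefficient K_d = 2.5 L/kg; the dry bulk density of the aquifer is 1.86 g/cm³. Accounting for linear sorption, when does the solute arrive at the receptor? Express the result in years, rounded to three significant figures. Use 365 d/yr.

123 years

Hydraulic gradient i = (306.39 − 305.94) / 161 = 0.45 / 161 = 0.002795
K = 82.7 ft/d × 0.3048 = 25.21 m/d
q = Ki = 25.21 × 0.002795 = 0.07045 m/d
v_s = q/n_e = 0.07045/0.32 = 0.2202 m/d
Retardation R = 1 + ρ_b·K_d/n = 1 + 1.86×2.5/0.32 = 15.53
Contaminant velocity v_c = v/R = 0.2202/15.53 = 0.01418 m/d
t = L/v_c = 639/0.01418 = 45080 d
   = 45080/365 = 123 yr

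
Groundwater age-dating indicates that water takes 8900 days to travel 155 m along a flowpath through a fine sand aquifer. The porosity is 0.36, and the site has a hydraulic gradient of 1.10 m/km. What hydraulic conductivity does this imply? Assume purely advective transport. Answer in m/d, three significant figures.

5.70 m/d

v = L / t = 155 / 8900 = 0.01742 m/d
K = v · n / i = 0.01742 × 0.36 / 0.0011 = 5.70 m/d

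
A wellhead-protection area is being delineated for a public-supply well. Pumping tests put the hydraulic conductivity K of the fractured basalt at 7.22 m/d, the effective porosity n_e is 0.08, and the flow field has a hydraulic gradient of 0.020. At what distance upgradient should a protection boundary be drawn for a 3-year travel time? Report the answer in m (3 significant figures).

q = Ki = 7.22 × 0.020 = 0.1444 m/d
Seepage velocity v = q / n = 0.1444 / 0.08 = 1.805 m/d
T = 3 yr × 365 = 1095 d
L = v × T = 1.805 × 1095 = 1976 m

1980 m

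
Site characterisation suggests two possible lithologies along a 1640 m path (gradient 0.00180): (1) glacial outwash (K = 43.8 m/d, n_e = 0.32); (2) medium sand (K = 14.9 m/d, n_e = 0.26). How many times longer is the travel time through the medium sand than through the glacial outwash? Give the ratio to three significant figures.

2.39

Unit 1 (glacial outwash): v = 43.8×0.0018/0.32 = 0.2464 m/d, t = 1640/0.2464 = 6657 d
Unit 2 (medium sand): v = 14.9×0.0018/0.26 = 0.1032 m/d, t = 1640/0.1032 = 15900 d
t(medium sand) / t(glacial outwash) = 15900/6657 = 2.39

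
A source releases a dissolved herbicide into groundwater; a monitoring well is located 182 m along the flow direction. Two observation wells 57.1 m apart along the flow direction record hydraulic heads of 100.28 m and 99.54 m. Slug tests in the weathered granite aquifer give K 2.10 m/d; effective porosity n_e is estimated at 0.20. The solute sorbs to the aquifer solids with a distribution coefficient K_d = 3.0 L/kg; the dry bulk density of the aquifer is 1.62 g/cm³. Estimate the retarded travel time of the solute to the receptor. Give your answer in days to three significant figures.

Hydraulic gradient i = (100.28 − 99.54) / 57.1 = 0.74 / 57.1 = 0.01296
Darcy flux q = K·i = 2.10 × 0.01296 = 0.02722 m/d
v_s = q/n_e = 0.02722/0.20 = 0.1361 m/d
Retardation R = 1 + ρ_b·K_d/n = 1 + 1.62×3.0/0.20 = 25.30
Contaminant velocity v_c = v/R = 0.1361/25.30 = 0.005379 m/d
t = L/v_c = 182/0.005379 = 33840 d

33800 days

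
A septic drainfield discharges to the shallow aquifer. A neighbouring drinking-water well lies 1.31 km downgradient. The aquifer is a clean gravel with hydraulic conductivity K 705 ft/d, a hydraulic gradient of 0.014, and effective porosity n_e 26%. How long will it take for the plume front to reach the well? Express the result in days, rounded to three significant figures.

113 days

K = 705 ft/d × 0.3048 = 214.9 m/d
Specific discharge q = 214.9 × 0.014 = 3.008 m/d
Seepage velocity v = q / n = 3.008 / 0.26 = 11.57 m/d
L = 1.31 km = 1310 m
t = L / v = 1310 / 11.57 = 113.2 d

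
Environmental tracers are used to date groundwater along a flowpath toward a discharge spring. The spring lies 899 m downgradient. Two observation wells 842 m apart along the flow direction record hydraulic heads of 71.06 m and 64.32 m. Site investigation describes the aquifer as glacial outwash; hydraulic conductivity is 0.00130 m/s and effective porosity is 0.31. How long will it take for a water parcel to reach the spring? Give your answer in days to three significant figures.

Hydraulic gradient i = (71.06 − 64.32) / 842 = 6.74 / 842 = 0.008005
K = 0.00130 m/s × 86400 s/d = 112.3 m/d
Darcy flux q = K·i = 112.3 × 0.008005 = 0.8991 m/d
Average linear velocity = 0.8991 / 0.31 = 2.900 m/d
t = L / v = 899 / 2.900 = 310.0 d

310 days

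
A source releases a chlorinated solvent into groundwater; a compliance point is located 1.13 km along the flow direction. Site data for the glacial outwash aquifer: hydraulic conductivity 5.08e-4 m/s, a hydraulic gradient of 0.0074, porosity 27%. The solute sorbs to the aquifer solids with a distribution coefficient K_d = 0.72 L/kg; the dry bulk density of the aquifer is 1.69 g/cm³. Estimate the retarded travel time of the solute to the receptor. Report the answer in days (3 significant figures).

K = 5.08e-4 m/s × 86400 s/d = 43.89 m/d
q = Ki = 43.89 × 0.0074 = 0.3248 m/d
v_s = q/n_e = 0.3248/0.27 = 1.203 m/d
Retardation R = 1 + ρ_b·K_d/n = 1 + 1.69×0.72/0.27 = 5.507
Contaminant velocity v_c = v/R = 1.203/5.507 = 0.2185 m/d
L = 1.13 km = 1130 m
t = L/v_c = 1130/0.2185 = 5173 d

5170 days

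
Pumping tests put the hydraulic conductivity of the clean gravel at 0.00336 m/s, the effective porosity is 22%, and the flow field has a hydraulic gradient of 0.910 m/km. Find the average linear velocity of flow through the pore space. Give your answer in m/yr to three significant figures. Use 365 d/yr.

K = 0.00336 m/s × 86400 s/d = 290.3 m/d
Specific discharge q = 290.3 × 9.1e-4 = 0.2642 m/d
Seepage velocity v = q / n = 0.2642 / 0.22 = 1.201 m/d
   = 1.201 × 365 = 438 m/yr

438 m/yr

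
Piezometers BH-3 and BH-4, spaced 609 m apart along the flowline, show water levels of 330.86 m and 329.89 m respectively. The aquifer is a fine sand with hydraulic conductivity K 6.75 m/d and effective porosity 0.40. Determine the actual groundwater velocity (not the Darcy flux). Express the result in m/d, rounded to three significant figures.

0.0269 m/d

Hydraulic gradient i = (330.86 − 329.89) / 609 = 0.97 / 609 = 0.001593
Specific discharge q = 6.75 × 0.001593 = 0.01075 m/d
Average linear velocity = 0.01075 / 0.40 = 0.02688 m/d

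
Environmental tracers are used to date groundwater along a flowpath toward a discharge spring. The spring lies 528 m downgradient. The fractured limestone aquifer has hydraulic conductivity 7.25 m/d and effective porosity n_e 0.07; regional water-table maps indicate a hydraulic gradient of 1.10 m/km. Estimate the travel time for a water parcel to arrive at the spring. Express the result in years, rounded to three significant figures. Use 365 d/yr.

q = Ki = 7.25 × 0.0011 = 0.007975 m/d
v_s = q/n_e = 0.007975/0.07 = 0.1139 m/d
t = L / v = 528 / 0.1139 = 4634 d
   = 4634 / 365 = 12.7 yr

12.7 years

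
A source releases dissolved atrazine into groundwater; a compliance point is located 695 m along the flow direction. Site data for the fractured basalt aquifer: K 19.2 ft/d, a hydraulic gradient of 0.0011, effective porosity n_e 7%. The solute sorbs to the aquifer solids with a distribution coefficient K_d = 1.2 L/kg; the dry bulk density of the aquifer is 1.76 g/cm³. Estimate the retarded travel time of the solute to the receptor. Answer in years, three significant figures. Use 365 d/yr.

K = 19.2 ft/d × 0.3048 = 5.852 m/d
Specific discharge q = 5.852 × 0.0011 = 0.006437 m/d
Average linear velocity = 0.006437 / 0.07 = 0.09196 m/d
Retardation R = 1 + ρ_b·K_d/n = 1 + 1.76×1.2/0.07 = 31.17
Contaminant velocity v_c = v/R = 0.09196/31.17 = 0.002950 m/d
t = L/v_c = 695/0.002950 = 235600 d
   = 235600/365 = 645 yr

645 years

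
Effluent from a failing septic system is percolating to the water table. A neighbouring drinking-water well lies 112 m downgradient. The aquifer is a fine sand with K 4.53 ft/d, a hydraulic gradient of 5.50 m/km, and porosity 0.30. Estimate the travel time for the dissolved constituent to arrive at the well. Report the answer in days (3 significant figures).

K = 4.53 ft/d × 0.3048 = 1.381 m/d
q = Ki = 1.381 × 0.0055 = 0.007594 m/d
v_s = q/n_e = 0.007594/0.30 = 0.02531 m/d
t = L / v = 112 / 0.02531 = 4424 d

4420 days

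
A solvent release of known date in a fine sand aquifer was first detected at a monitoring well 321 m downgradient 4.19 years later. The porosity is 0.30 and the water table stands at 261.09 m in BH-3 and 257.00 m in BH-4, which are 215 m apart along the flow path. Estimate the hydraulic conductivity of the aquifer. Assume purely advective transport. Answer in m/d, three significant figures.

3.31 m/d

Hydraulic gradient i = (261.09 − 257.00) / 215 = 4.09 / 215 = 0.01902
t = 4.19 years = 1529 d
v = L / t = 321 / 1529 = 0.2099 m/d
K = v · n / i = 0.2099 × 0.30 / 0.01902 = 3.31 m/d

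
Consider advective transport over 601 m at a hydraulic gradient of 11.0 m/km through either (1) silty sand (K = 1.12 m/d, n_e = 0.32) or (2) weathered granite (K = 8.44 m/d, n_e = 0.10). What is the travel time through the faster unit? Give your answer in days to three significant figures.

Unit 1 (silty sand): v = 1.12×0.011/0.32 = 0.03850 m/d, t = 601/0.03850 = 15610 d
Unit 2 (weathered granite): v = 8.44×0.011/0.10 = 0.9284 m/d, t = 601/0.9284 = 647.4 d
Faster unit: t = 647 d

647 days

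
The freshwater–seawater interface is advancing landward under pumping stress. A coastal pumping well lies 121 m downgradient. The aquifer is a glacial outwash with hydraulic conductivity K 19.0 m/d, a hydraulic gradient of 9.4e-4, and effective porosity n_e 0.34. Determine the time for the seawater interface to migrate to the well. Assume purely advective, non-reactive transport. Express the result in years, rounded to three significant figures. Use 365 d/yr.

6.31 years

Specific discharge q = 19.0 × 9.4e-4 = 0.01786 m/d
Average linear velocity = 0.01786 / 0.34 = 0.05253 m/d
t = L / v = 121 / 0.05253 = 2303 d
   = 2303 / 365 = 6.31 yr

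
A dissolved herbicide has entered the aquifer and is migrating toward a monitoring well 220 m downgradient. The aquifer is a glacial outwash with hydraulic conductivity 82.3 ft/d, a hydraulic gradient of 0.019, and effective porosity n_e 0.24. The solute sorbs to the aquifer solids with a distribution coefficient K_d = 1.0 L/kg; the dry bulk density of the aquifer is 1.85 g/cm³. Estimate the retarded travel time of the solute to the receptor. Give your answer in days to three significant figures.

K = 82.3 ft/d × 0.3048 = 25.09 m/d
Specific discharge q = 25.09 × 0.019 = 0.4766 m/d
Seepage velocity v = q / n = 0.4766 / 0.24 = 1.986 m/d
Retardation R = 1 + ρ_b·K_d/n = 1 + 1.85×1.0/0.24 = 8.708
Contaminant velocity v_c = v/R = 1.986/8.708 = 0.2280 m/d
t = L/v_c = 220/0.2280 = 964.7 d

965 days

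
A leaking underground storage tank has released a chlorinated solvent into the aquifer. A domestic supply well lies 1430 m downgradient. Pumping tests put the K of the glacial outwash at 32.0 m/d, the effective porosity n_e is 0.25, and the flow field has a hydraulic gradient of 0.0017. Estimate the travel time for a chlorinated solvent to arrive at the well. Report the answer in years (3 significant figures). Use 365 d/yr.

q = Ki = 32.0 × 0.0017 = 0.05440 m/d
v_s = q/n_e = 0.05440/0.25 = 0.2176 m/d
t = L / v = 1430 / 0.2176 = 6572 d
   = 6572 / 365 = 18.0 yr

18.0 years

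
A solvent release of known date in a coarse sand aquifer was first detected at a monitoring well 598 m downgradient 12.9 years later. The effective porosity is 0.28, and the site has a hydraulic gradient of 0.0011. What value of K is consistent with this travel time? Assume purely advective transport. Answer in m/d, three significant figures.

32.3 m/d

t = 12.9 years = 4709 d
v = L / t = 598 / 4709 = 0.1270 m/d
K = v · n / i = 0.1270 × 0.28 / 0.0011 = 32.3 m/d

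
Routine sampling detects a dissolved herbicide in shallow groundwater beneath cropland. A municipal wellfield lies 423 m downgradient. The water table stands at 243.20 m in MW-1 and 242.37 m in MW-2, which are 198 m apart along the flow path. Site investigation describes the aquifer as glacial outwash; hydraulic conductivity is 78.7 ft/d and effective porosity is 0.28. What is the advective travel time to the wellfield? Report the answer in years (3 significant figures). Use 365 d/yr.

3.23 years

Hydraulic gradient i = (243.20 − 242.37) / 198 = 0.83 / 198 = 0.004192
K = 78.7 ft/d × 0.3048 = 23.99 m/d
Darcy flux q = K·i = 23.99 × 0.004192 = 0.1006 m/d
Average linear velocity = 0.1006 / 0.28 = 0.3591 m/d
t = L / v = 423 / 0.3591 = 1178 d
   = 1178 / 365 = 3.23 yr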